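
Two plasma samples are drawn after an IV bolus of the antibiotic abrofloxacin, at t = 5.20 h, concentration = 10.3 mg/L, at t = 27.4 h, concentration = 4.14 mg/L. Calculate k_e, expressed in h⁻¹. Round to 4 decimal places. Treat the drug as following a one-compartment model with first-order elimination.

k = ln(C₁/C₂) / (t₂ − t₁) = ln(10.3/4.14) / (27.4 − 5.20)
  = 0.9114 / 22.20 = 0.04105 h⁻¹

0.0411 h⁻¹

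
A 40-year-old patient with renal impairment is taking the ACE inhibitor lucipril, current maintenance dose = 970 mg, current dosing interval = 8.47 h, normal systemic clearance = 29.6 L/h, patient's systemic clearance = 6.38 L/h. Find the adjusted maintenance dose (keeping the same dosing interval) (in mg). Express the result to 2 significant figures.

210 mg

To keep the same average steady-state level, dosing rate must scale with clearance.
CL ratio = 6.38 / 29.6 = 0.2155
New dose (same interval) = 970 × 0.2155 = 209.0 mg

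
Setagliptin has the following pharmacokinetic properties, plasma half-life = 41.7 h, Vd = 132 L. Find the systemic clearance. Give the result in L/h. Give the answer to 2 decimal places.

2.19 L/h

k = ln2 / t½ = 0.693147 / 41.7 = 0.01662 h⁻¹
CL = k × Vd = 0.01662 × 132 = 2.194 L/h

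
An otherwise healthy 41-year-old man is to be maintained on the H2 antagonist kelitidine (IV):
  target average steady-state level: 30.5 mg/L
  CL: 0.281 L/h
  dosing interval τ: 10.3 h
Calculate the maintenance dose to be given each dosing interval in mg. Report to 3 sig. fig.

At steady state, Dose/τ = Css × CL.
Dose = Css × CL × τ = 30.5 × 0.2810 × 10.3 = 88.28 mg

88.3 mg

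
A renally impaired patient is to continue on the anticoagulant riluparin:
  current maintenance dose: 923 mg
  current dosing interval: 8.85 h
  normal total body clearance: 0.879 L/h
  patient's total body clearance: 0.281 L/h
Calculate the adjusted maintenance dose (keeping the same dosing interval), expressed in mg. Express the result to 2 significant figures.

To keep the same average steady-state level, dosing rate must scale with clearance.
CL ratio = 0.281 / 0.879 = 0.3197
New dose (same interval) = 923 × 0.3197 = 295.1 mg

300 mg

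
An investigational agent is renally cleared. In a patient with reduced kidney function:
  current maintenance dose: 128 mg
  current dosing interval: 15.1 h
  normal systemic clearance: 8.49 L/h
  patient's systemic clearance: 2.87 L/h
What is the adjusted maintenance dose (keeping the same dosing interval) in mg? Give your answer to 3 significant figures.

43.3 mg

To keep the same average steady-state level, dosing rate must scale with clearance.
CL ratio = 2.87 / 8.49 = 0.3380
New dose (same interval) = 128 × 0.3380 = 43.26 mg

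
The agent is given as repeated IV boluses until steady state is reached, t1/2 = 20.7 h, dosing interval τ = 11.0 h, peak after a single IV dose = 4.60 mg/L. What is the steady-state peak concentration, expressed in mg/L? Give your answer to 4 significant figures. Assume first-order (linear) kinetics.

k = ln2 / t½ = 0.693147 / 20.7 = 0.03349 h⁻¹
e^(−kτ) = e^(−0.03349 × 11.0) = 0.6918
Accumulation ratio R = 1 / (1 − e^(−kτ)) = 1 / (1 − 0.6918) = 3.245
Steady-state peak = C₀ × R = 4.60 × 3.245 = 14.93 mg/L

14.93 mg/L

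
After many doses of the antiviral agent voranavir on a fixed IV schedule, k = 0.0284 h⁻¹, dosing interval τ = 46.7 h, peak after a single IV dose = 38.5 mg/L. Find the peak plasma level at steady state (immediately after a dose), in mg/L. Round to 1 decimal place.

52.4 mg/L

e^(−kτ) = e^(−0.02840 × 46.7) = 0.2655
Accumulation ratio R = 1 / (1 − e^(−kτ)) = 1 / (1 − 0.2655) = 1.361
Steady-state peak = C₀ × R = 38.5 × 1.361 = 52.40 mg/L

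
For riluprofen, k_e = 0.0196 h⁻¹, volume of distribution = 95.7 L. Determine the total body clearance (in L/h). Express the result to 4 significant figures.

CL = k × Vd = 0.0196 × 95.7 = 1.876 L/h

1.876 L/h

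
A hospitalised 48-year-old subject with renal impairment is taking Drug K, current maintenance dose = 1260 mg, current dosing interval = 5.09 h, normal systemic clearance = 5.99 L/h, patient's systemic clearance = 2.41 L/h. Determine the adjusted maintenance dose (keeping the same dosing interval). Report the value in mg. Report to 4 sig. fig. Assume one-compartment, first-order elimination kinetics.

To keep the same average steady-state level, dosing rate must scale with clearance.
CL ratio = 2.41 / 5.99 = 0.4023
New dose (same interval) = 1260 × 0.4023 = 506.9 mg

506.9 mg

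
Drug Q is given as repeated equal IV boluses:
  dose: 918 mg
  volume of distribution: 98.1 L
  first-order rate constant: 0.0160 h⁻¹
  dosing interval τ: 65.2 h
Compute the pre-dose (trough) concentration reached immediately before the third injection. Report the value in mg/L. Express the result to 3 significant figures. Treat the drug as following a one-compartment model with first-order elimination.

C₀ per dose = Dose / Vd = 918 / 98.1 = 9.358 mg/L
Fraction remaining after one interval: r = e^(−kτ) = e^(−0.01600 × 65.2) = 0.3523
Before dose 3, 2 doses have been given (aged 1τ, 2τ).
C_trough = C₀ × (r + r²) = 9.358 × (0.3523 + 0.1241) = 4.458 mg/L

4.46 mg/L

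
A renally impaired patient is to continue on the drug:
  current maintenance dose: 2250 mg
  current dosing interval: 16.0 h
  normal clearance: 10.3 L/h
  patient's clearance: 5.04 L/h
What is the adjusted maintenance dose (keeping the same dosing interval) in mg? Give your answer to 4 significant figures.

To keep the same average steady-state level, dosing rate must scale with clearance.
CL ratio = 5.04 / 10.3 = 0.4893
New dose (same interval) = 2250 × 0.4893 = 1101 mg

1101 mg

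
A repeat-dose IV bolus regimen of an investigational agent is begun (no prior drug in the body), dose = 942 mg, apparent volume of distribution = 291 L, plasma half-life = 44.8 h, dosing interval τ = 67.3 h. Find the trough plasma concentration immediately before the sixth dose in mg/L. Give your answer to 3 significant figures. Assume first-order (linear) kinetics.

1.76 mg/L

C₀ per dose = Dose / Vd = 942 / 291 = 3.237 mg/L
k = ln2 / t½ = 0.693147 / 44.8 = 0.01547 h⁻¹
Fraction remaining after one interval: r = e^(−kτ) = e^(−0.01547 × 67.3) = 0.3531
Before dose 6, 5 doses have been given (aged 1τ, 2τ, 3τ, 4τ, 5τ).
C_trough = C₀ × (r + r² + … + r^5) = C₀ × r(1−r^5)/(1−r)
        = 3.237 × 0.3531 × (1 − 0.005489) / (1 − 0.3531) = 1.757 mg/L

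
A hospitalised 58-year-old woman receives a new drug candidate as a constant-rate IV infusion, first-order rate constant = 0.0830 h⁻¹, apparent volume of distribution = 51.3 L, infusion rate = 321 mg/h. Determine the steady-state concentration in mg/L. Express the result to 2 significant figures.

75 mg/L

CL = k × Vd = 0.08300 × 51.3 = 4.258 L/h
At steady state Css = R₀ / CL = 321 / 4.258 = 75.39 mg/L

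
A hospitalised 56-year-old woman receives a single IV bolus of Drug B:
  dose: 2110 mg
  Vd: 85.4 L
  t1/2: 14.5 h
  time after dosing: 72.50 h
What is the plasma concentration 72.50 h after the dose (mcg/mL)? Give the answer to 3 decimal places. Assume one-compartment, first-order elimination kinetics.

0.772 mcg/mL

C₀ = Dose / Vd = 2110 / 85.4 = 24.71 mg/L
k = ln2 / t½ = 0.693147 / 14.5 = 0.04780 h⁻¹
t / t½ = 72.50 / 14.5 = 5 half-lives
C = C₀ × (1/2)^5 = 24.71 × 0.03125 = 0.7722 mg/L
(0.7722 mg/L = 0.7722 mcg/mL)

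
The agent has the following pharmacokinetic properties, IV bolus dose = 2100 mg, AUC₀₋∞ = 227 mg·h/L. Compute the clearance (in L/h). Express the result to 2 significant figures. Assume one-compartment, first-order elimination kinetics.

9.3 L/h

CL = Dose / AUC = 2100 / 227 = 9.251 L/h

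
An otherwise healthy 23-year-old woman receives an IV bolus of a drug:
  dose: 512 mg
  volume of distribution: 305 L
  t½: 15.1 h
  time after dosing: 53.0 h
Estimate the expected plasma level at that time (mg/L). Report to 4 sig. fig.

C₀ = Dose / Vd = 512.0 / 305 = 1.679 mg/L
k = ln2 / t½ = 0.693147 / 15.1 = 0.04590 h⁻¹
C = C₀ · e^(−k·t) = 1.679 × e^(−0.04590 × 53.0)
  = 1.679 × 0.08780 = 0.1474 mg/L

0.1474 mg/L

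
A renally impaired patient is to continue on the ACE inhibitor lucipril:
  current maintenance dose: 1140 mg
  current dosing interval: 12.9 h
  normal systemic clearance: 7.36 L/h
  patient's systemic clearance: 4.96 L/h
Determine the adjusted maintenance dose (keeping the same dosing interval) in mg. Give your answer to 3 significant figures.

To keep the same average steady-state level, dosing rate must scale with clearance.
CL ratio = 4.96 / 7.36 = 0.6739
New dose (same interval) = 1140 × 0.6739 = 768.2 mg

768 mg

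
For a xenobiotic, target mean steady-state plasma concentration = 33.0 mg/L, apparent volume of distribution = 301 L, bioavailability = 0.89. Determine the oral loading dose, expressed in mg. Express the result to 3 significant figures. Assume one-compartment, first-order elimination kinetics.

LD = Css × Vd / F = 33.0 × 301 / 0.89 = 11160 mg

11200 mg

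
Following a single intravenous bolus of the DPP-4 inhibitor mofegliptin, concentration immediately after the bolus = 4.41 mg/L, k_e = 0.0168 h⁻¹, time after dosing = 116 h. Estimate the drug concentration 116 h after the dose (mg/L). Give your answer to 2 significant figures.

0.63 mg/L

C = C₀ · e^(−k·t) = 4.410 × e^(−0.01680 × 116)
  = 4.410 × 0.1424 = 0.6280 mg/L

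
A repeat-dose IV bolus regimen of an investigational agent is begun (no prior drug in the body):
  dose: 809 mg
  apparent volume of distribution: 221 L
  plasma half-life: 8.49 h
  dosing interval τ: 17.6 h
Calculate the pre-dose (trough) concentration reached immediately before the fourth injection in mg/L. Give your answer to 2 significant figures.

1.1 mg/L

C₀ per dose = Dose / Vd = 809 / 221 = 3.661 mg/L
k = ln2 / t½ = 0.693147 / 8.49 = 0.08164 h⁻¹
Fraction remaining after one interval: r = e^(−kτ) = e^(−0.08164 × 17.6) = 0.2377
Before dose 4, 3 doses have been given (aged 1τ, 2τ, 3τ).
C_trough = C₀ × (r + r² + … + r^3) = C₀ × r(1−r^3)/(1−r)
        = 3.661 × 0.2377 × (1 − 0.01343) / (1 − 0.2377) = 1.126 mg/L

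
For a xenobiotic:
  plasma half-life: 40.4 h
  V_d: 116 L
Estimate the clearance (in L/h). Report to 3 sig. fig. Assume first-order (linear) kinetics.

1.99 L/h

k = ln2 / t½ = 0.693147 / 40.4 = 0.01716 h⁻¹
CL = k × Vd = 0.01716 × 116 = 1.991 L/h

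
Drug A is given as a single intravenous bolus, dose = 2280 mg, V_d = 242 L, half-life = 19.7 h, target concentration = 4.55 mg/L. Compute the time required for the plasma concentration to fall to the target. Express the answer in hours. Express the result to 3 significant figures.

C₀ = Dose / Vd = 2280 / 242 = 9.421 mg/L
k = ln2 / t½ = 0.693147 / 19.7 = 0.03519 h⁻¹
t = ln(C₀ / C) / k = ln(9.421 / 4.55) / 0.03519
  = ln(2.071) / 0.03519 = 0.7280 / 0.03519 = 20.69 h

20.7 h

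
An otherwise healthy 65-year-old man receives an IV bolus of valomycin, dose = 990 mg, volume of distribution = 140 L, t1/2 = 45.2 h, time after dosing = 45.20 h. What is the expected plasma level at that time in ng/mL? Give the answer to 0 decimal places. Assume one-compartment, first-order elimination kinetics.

C₀ = Dose / Vd = 990.0 / 140 = 7.071 mg/L
k = ln2 / t½ = 0.693147 / 45.2 = 0.01534 h⁻¹
t / t½ = 45.20 / 45.2 = 1 half-lives
C = C₀ × (1/2)^1 = 7.071 × 0.5000 = 3.536 mg/L
Convert: 3.536 mg/L × 1000 = 3536 ng/mL

3536 ng/mL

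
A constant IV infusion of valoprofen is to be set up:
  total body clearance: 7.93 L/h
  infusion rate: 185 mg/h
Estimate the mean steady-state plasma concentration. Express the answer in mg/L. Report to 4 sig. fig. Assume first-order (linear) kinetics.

23.33 mg/L

At steady state Css = R₀ / CL = 185 / 7.930 = 23.33 mg/L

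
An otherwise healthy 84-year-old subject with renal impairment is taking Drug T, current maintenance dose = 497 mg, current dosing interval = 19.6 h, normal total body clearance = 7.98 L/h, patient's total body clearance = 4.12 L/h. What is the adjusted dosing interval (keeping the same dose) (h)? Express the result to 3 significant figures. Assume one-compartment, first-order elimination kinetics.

38.0 h

To keep the same average steady-state level, dosing rate must scale with clearance.
CL ratio = 4.12 / 7.98 = 0.5163
New interval (same dose) = 19.6 / 0.5163 = 37.96 h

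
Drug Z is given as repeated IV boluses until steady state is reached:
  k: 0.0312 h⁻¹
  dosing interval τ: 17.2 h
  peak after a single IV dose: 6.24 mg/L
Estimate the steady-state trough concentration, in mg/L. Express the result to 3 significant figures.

8.79 mg/L

e^(−kτ) = e^(−0.03120 × 17.2) = 0.5847
Accumulation ratio R = 1 / (1 − e^(−kτ)) = 1 / (1 − 0.5847) = 2.408
Steady-state trough = C₀ × R × e^(−kτ) = 6.24 × 2.408 × 0.5847 = 8.786 mg/L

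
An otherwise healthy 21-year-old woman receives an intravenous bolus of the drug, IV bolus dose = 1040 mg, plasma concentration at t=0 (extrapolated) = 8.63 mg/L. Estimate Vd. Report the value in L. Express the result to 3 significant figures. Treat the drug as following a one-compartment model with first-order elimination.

121 L

Vd = Dose / C₀ = 1040 / 8.63 = 120.5 L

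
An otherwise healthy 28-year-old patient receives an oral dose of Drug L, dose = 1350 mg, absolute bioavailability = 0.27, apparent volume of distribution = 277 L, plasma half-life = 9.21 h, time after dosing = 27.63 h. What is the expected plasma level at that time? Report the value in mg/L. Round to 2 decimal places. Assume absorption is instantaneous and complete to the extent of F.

Amount reaching circulation = F × Dose = 0.27 × 1350 = 364.5 mg
C₀ = F·Dose / Vd = 364.5 / 277 = 1.316 mg/L
k = ln2 / t½ = 0.693147 / 9.21 = 0.07526 h⁻¹
t / t½ = 27.63 / 9.21 = 3 half-lives
C = C₀ × (1/2)^3 = 1.316 × 0.1250 = 0.1645 mg/L

0.16 mg/L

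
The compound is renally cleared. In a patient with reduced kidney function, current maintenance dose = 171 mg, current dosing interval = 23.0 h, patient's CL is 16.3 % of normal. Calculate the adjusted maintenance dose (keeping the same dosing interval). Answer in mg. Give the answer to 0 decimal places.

To keep the same average steady-state level, dosing rate must scale with clearance.
CL ratio = 16.3 / 100 = 0.1630
New dose (same interval) = 171 × 0.1630 = 27.87 mg

28 mg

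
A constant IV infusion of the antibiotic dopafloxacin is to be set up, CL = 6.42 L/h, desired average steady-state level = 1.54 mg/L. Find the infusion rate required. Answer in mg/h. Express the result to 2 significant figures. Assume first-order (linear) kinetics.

At steady state, infusion rate R₀ = Css × CL = 1.54 × 6.420 = 9.887 mg/h

9.9 mg/h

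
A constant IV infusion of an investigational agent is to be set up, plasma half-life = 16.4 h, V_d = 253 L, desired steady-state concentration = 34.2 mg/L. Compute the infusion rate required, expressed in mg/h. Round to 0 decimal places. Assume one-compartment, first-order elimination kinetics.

366 mg/h

k = ln2 / t½ = 0.693147 / 16.4 = 0.04227 h⁻¹
CL = k × Vd = 0.04227 × 253 = 10.69 L/h
At steady state, infusion rate R₀ = Css × CL = 34.2 × 10.69 = 365.6 mg/h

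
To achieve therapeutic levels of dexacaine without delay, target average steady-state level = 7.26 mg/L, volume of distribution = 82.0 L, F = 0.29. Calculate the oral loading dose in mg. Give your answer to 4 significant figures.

2053 mg

LD = Css × Vd / F = 7.26 × 82.0 / 0.29 = 2053 mg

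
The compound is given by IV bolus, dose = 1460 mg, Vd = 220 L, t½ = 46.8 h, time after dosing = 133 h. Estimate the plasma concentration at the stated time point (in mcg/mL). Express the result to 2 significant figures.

0.93 mcg/mL

C₀ = Dose / Vd = 1460 / 220 = 6.636 mg/L
k = ln2 / t½ = 0.693147 / 46.8 = 0.01481 h⁻¹
C = C₀ · e^(−k·t) = 6.636 × e^(−0.01481 × 133)
  = 6.636 × 0.1395 = 0.9257 mg/L
(0.9257 mg/L = 0.9257 mcg/mL)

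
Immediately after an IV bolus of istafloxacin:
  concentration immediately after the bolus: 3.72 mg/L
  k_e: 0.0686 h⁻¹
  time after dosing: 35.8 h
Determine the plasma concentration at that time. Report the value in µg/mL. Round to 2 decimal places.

0.32 µg/mL

C = C₀ · e^(−k·t) = 3.720 × e^(−0.06860 × 35.8)
  = 3.720 × 0.08579 = 0.3191 mg/L
(0.3191 mg/L = 0.3191 µg/mL)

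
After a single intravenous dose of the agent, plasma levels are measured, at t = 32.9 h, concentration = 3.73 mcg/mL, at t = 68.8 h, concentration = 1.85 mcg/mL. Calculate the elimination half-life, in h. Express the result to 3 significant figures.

35.5 h

k = ln(C₁/C₂) / (t₂ − t₁) = ln(3.73/1.85) / (68.8 − 32.9)
  = 0.7012 / 35.90 = 0.01953 h⁻¹
t½ = ln2 / k = 0.693147 / 0.01953 = 35.49 h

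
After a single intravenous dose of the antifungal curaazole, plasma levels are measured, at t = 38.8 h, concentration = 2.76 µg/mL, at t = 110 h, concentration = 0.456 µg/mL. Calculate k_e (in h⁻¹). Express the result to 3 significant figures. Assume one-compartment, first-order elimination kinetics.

k = ln(C₁/C₂) / (t₂ − t₁) = ln(2.76/0.456) / (110 − 38.8)
  = 1.800 / 71.20 = 0.02528 h⁻¹

0.0253 h⁻¹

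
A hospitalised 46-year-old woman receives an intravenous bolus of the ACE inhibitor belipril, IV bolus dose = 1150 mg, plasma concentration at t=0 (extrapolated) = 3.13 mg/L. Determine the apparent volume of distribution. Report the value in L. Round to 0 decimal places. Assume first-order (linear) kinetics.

367 L

Vd = Dose / C₀ = 1150 / 3.13 = 367.4 L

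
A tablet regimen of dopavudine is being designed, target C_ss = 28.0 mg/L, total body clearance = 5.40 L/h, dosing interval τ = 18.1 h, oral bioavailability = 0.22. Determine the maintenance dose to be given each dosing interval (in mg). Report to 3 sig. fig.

12400 mg

At steady state, F × (Dose/τ) = Css × CL.
Dose = Css × CL × τ / F = 28.0 × 5.400 × 18.1 / 0.22 = 12440 mg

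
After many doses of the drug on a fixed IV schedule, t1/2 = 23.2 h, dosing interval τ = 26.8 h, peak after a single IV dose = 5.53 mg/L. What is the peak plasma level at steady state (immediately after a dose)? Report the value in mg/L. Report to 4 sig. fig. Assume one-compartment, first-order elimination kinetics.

k = ln2 / t½ = 0.693147 / 23.2 = 0.02988 h⁻¹
e^(−kτ) = e^(−0.02988 × 26.8) = 0.4490
Accumulation ratio R = 1 / (1 − e^(−kτ)) = 1 / (1 − 0.4490) = 1.815
Steady-state peak = C₀ × R = 5.53 × 1.815 = 10.04 mg/L

10.04 mg/L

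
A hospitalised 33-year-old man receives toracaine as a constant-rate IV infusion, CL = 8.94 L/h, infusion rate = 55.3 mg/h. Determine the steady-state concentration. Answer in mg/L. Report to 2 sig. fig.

6.2 mg/L

At steady state Css = R₀ / CL = 55.3 / 8.940 = 6.186 mg/L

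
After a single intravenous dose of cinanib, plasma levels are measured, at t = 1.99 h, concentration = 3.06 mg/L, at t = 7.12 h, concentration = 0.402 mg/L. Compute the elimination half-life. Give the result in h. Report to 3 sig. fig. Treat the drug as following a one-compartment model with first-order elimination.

1.75 h

k = ln(C₁/C₂) / (t₂ − t₁) = ln(3.06/0.402) / (7.12 − 1.99)
  = 2.030 / 5.130 = 0.3957 h⁻¹
t½ = ln2 / k = 0.693147 / 0.3957 = 1.752 h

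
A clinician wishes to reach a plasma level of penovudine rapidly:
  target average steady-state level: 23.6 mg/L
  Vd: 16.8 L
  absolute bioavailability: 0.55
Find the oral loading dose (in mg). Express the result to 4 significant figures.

720.9 mg

LD = Css × Vd / F = 23.6 × 16.8 / 0.55 = 720.9 mg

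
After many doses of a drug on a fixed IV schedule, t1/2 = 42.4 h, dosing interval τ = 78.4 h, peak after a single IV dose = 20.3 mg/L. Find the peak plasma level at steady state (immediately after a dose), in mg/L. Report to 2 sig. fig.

28 mg/L

k = ln2 / t½ = 0.693147 / 42.4 = 0.01635 h⁻¹
e^(−kτ) = e^(−0.01635 × 78.4) = 0.2775
Accumulation ratio R = 1 / (1 − e^(−kτ)) = 1 / (1 − 0.2775) = 1.384
Steady-state peak = C₀ × R = 20.3 × 1.384 = 28.10 mg/L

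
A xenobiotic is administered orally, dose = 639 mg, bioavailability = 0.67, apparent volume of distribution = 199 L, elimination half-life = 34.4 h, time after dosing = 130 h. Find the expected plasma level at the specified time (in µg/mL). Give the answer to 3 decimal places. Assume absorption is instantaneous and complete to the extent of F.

Amount reaching circulation = F × Dose = 0.67 × 639.0 = 428.1 mg
C₀ = F·Dose / Vd = 428.1 / 199 = 2.151 mg/L
k = ln2 / t½ = 0.693147 / 34.4 = 0.02015 h⁻¹
C = C₀ · e^(−k·t) = 2.151 × e^(−0.02015 × 130)
  = 2.151 × 0.07284 = 0.1567 mg/L
(0.1567 mg/L = 0.1567 µg/mL)

0.157 µg/mL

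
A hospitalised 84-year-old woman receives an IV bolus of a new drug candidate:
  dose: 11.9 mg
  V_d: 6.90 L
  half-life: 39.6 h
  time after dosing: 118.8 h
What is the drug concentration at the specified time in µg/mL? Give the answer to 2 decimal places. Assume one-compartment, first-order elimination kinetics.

0.22 µg/mL

C₀ = Dose / Vd = 11.90 / 6.90 = 1.725 mg/L
k = ln2 / t½ = 0.693147 / 39.6 = 0.01750 h⁻¹
t / t½ = 118.8 / 39.6 = 3 half-lives
C = C₀ × (1/2)^3 = 1.725 × 0.1250 = 0.2156 mg/L
(0.2156 mg/L = 0.2156 µg/mL)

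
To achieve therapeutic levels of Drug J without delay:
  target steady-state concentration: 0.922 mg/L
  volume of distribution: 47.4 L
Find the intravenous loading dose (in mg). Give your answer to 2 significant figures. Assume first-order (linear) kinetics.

LD = Css × Vd = 0.922 × 47.4 = 43.70 mg

44 mg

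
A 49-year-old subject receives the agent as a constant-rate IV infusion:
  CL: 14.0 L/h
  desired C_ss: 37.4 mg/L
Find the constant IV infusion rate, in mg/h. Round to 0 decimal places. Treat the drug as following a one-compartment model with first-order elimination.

At steady state, infusion rate R₀ = Css × CL = 37.4 × 14.00 = 523.6 mg/h

524 mg/h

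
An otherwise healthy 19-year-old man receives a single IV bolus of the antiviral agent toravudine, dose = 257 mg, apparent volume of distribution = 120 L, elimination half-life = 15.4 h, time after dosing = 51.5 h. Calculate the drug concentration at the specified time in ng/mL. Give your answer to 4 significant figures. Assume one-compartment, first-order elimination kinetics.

C₀ = Dose / Vd = 257.0 / 120 = 2.142 mg/L
k = ln2 / t½ = 0.693147 / 15.4 = 0.04501 h⁻¹
C = C₀ · e^(−k·t) = 2.142 × e^(−0.04501 × 51.5)
  = 2.142 × 0.09847 = 0.2109 mg/L
Convert: 0.2109 mg/L × 1000 = 210.9 ng/mL

210.9 ng/mL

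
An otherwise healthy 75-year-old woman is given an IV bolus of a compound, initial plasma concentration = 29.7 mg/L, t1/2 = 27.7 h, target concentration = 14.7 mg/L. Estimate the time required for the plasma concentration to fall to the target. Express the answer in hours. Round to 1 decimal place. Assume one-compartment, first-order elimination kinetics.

28.1 h

k = ln2 / t½ = 0.693147 / 27.7 = 0.02502 h⁻¹
t = ln(C₀ / C) / k = ln(29.70 / 14.7) / 0.02502
  = ln(2.020) / 0.02502 = 0.7031 / 0.02502 = 28.10 h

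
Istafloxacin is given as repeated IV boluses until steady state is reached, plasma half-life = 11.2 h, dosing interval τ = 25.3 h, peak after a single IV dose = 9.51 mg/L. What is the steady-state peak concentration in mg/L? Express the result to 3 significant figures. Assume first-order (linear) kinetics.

12.0 mg/L

k = ln2 / t½ = 0.693147 / 11.2 = 0.06189 h⁻¹
e^(−kτ) = e^(−0.06189 × 25.3) = 0.2089
Accumulation ratio R = 1 / (1 − e^(−kτ)) = 1 / (1 − 0.2089) = 1.264
Steady-state peak = C₀ × R = 9.51 × 1.264 = 12.02 mg/L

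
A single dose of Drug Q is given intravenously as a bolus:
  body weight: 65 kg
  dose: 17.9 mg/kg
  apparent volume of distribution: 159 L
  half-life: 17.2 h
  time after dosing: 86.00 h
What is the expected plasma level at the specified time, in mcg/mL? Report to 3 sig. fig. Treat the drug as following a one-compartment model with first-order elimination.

0.229 mcg/mL

Total dose = 17.9 × 65 = 1164 mg
C₀ = Dose / Vd = 1164 / 159 = 7.321 mg/L
k = ln2 / t½ = 0.693147 / 17.2 = 0.04030 h⁻¹
t / t½ = 86.00 / 17.2 = 5 half-lives
C = C₀ × (1/2)^5 = 7.321 × 0.03125 = 0.2288 mg/L
(0.2288 mg/L = 0.2288 mcg/mL)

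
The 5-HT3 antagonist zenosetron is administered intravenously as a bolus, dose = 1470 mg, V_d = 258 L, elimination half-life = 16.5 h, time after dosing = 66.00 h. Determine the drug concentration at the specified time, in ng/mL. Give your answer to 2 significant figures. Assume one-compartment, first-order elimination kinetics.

360 ng/mL

C₀ = Dose / Vd = 1470 / 258 = 5.698 mg/L
k = ln2 / t½ = 0.693147 / 16.5 = 0.04201 h⁻¹
t / t½ = 66.00 / 16.5 = 4 half-lives
C = C₀ × (1/2)^4 = 5.698 × 0.06250 = 0.3561 mg/L
Convert: 0.3561 mg/L × 1000 = 356.1 ng/mL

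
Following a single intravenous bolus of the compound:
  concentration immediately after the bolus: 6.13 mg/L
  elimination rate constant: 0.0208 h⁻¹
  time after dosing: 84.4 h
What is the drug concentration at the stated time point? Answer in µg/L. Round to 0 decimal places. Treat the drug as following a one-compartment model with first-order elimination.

C = C₀ · e^(−k·t) = 6.130 × e^(−0.02080 × 84.4)
  = 6.130 × 0.1728 = 1.059 mg/L
Convert: 1.059 mg/L × 1000 = 1059 µg/L

1059 µg/L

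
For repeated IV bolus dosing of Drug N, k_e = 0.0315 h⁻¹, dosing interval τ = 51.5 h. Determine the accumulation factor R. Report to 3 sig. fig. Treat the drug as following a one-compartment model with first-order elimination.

1.25

e^(−kτ) = e^(−0.03150 × 51.5) = 0.1975
Accumulation ratio R = 1 / (1 − e^(−kτ)) = 1 / (1 − 0.1975) = 1.246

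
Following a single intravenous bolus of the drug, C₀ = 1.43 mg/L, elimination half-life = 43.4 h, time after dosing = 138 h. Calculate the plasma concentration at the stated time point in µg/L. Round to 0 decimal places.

k = ln2 / t½ = 0.693147 / 43.4 = 0.01597 h⁻¹
C = C₀ · e^(−k·t) = 1.430 × e^(−0.01597 × 138)
  = 1.430 × 0.1104 = 0.1579 mg/L
Convert: 0.1579 mg/L × 1000 = 157.9 µg/L

158 µg/L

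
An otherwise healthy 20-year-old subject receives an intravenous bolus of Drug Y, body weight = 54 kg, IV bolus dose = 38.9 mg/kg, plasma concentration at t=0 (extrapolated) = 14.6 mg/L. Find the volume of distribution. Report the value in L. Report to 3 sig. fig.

Dose = 38.9 × 54 = 2101 mg
Vd = Dose / C₀ = 2101 / 14.6 = 143.9 L

144 L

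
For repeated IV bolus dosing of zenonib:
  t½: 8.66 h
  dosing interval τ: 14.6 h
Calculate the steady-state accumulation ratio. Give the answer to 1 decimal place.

1.5

k = ln2 / t½ = 0.693147 / 8.66 = 0.08004 h⁻¹
e^(−kτ) = e^(−0.08004 × 14.6) = 0.3108
Accumulation ratio R = 1 / (1 − e^(−kτ)) = 1 / (1 − 0.3108) = 1.451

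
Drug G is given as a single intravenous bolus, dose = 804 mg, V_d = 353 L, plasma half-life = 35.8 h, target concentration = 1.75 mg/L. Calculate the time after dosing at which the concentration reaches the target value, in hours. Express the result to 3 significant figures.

C₀ = Dose / Vd = 804.0 / 353 = 2.278 mg/L
k = ln2 / t½ = 0.693147 / 35.8 = 0.01936 h⁻¹
t = ln(C₀ / C) / k = ln(2.278 / 1.75) / 0.01936
  = ln(1.302) / 0.01936 = 0.2639 / 0.01936 = 13.63 h

13.6 h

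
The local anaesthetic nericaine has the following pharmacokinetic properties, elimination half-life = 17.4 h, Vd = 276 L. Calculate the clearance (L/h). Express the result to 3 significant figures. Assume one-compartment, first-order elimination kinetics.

11.0 L/h

k = ln2 / t½ = 0.693147 / 17.4 = 0.03984 h⁻¹
CL = k × Vd = 0.03984 × 276 = 11.00 L/h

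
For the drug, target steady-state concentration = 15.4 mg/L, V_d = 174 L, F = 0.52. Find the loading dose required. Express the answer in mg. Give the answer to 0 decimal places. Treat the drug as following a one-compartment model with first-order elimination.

LD = Css × Vd / F = 15.4 × 174 / 0.52 = 5153 mg

5153 mg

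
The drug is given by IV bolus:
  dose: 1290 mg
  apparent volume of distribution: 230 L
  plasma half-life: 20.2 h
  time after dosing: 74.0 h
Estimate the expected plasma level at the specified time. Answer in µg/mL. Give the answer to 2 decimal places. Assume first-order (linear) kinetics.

C₀ = Dose / Vd = 1290 / 230 = 5.609 mg/L
k = ln2 / t½ = 0.693147 / 20.2 = 0.03431 h⁻¹
C = C₀ · e^(−k·t) = 5.609 × e^(−0.03431 × 74.0)
  = 5.609 × 0.07895 = 0.4428 mg/L
(0.4428 mg/L = 0.4428 µg/mL)

0.44 µg/mL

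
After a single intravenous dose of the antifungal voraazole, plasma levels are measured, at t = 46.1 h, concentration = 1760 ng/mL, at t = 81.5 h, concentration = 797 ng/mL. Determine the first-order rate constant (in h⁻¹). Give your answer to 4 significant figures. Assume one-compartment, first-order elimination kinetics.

0.02238 h⁻¹

k = ln(C₁/C₂) / (t₂ − t₁) = ln(1760/797) / (81.5 − 46.1)
  = 0.7922 / 35.40 = 0.02238 h⁻¹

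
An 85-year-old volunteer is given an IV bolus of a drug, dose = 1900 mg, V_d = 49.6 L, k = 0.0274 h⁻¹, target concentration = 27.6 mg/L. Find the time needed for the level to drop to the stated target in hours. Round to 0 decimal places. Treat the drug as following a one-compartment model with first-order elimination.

C₀ = Dose / Vd = 1900 / 49.6 = 38.31 mg/L
t = ln(C₀ / C) / k = ln(38.31 / 27.6) / 0.02740
  = ln(1.388) / 0.02740 = 0.3279 / 0.02740 = 11.97 h

12 h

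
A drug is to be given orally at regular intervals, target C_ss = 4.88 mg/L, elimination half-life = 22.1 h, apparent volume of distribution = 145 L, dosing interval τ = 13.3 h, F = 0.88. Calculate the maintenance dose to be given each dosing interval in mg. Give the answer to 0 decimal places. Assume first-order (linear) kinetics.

k = ln2 / t½ = 0.693147 / 22.1 = 0.03136 h⁻¹
CL = k × Vd = 0.03136 × 145 = 4.547 L/h
At steady state, F × (Dose/τ) = Css × CL.
Dose = Css × CL × τ / F = 4.88 × 4.547 × 13.3 / 0.88 = 335.4 mg

335 mg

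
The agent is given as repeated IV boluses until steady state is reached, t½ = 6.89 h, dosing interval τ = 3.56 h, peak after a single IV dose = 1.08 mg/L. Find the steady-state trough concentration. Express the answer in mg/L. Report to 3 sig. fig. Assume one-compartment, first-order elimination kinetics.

k = ln2 / t½ = 0.693147 / 6.89 = 0.1006 h⁻¹
e^(−kτ) = e^(−0.1006 × 3.56) = 0.6990
Accumulation ratio R = 1 / (1 − e^(−kτ)) = 1 / (1 − 0.6990) = 3.322
Steady-state trough = C₀ × R × e^(−kτ) = 1.08 × 3.322 × 0.6990 = 2.508 mg/L

2.51 mg/L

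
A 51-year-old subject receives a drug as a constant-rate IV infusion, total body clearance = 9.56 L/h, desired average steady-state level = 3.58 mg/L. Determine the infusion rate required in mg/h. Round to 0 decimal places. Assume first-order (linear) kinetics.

34 mg/h

At steady state, infusion rate R₀ = Css × CL = 3.58 × 9.560 = 34.22 mg/h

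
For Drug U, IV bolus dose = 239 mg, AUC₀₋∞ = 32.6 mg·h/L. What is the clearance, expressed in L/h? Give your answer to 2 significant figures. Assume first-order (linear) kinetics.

CL = Dose / AUC = 239 / 32.6 = 7.331 L/h

7.3 L/h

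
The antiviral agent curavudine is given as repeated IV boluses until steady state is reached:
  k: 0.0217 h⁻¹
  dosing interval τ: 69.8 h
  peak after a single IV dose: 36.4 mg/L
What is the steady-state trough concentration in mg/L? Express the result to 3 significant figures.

10.3 mg/L

e^(−kτ) = e^(−0.02170 × 69.8) = 0.2199
Accumulation ratio R = 1 / (1 − e^(−kτ)) = 1 / (1 − 0.2199) = 1.282
Steady-state trough = C₀ × R × e^(−kτ) = 36.4 × 1.282 × 0.2199 = 10.26 mg/L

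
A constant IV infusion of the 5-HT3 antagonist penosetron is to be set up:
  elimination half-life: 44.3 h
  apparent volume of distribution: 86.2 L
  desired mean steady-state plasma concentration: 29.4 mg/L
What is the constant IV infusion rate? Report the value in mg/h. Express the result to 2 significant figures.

40 mg/h

k = ln2 / t½ = 0.693147 / 44.3 = 0.01565 h⁻¹
CL = k × Vd = 0.01565 × 86.2 = 1.349 L/h
At steady state, infusion rate R₀ = Css × CL = 29.4 × 1.349 = 39.66 mg/h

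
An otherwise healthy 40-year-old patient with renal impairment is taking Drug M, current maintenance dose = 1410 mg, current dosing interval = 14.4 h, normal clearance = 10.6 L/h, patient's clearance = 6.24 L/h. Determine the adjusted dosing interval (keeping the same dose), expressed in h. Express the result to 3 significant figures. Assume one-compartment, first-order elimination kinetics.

To keep the same average steady-state level, dosing rate must scale with clearance.
CL ratio = 6.24 / 10.6 = 0.5887
New interval (same dose) = 14.4 / 0.5887 = 24.46 h

24.5 h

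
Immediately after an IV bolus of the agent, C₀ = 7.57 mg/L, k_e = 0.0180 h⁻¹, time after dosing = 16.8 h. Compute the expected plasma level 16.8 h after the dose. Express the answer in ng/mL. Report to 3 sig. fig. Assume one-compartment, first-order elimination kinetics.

5590 ng/mL

C = C₀ · e^(−k·t) = 7.570 × e^(−0.01800 × 16.8)
  = 7.570 × 0.7390 = 5.594 mg/L
Convert: 5.594 mg/L × 1000 = 5594 ng/mL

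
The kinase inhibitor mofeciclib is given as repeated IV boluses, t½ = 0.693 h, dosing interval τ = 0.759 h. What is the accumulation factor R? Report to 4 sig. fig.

k = ln2 / t½ = 0.693147 / 0.693 = 1.000 h⁻¹
e^(−kτ) = e^(−1.000 × 0.759) = 0.4681
Accumulation ratio R = 1 / (1 − e^(−kτ)) = 1 / (1 − 0.4681) = 1.880

1.880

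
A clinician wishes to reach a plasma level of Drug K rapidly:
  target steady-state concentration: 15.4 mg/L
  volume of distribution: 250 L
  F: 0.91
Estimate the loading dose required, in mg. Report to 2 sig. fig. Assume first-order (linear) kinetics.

4200 mg

LD = Css × Vd / F = 15.4 × 250 / 0.91 = 4231 mg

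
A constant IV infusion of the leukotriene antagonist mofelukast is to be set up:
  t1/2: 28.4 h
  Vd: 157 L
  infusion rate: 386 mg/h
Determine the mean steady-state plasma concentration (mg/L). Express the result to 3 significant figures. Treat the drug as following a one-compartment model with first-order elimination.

101 mg/L

k = ln2 / t½ = 0.693147 / 28.4 = 0.02441 h⁻¹
CL = k × Vd = 0.02441 × 157 = 3.832 L/h
At steady state Css = R₀ / CL = 386 / 3.832 = 100.7 mg/L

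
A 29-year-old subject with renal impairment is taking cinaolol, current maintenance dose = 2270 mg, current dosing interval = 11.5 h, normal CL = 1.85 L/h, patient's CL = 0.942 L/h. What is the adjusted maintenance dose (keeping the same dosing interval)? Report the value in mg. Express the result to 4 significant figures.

1156 mg

To keep the same average steady-state level, dosing rate must scale with clearance.
CL ratio = 0.942 / 1.85 = 0.5092
New dose (same interval) = 2270 × 0.5092 = 1156 mg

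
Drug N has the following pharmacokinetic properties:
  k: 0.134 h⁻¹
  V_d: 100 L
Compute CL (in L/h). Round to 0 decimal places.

13 L/h

CL = k × Vd = 0.134 × 100 = 13.40 L/h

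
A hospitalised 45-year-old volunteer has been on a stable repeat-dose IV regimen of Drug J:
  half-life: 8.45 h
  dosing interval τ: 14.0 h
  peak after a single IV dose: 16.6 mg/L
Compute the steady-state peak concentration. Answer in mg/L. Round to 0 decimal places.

k = ln2 / t½ = 0.693147 / 8.45 = 0.08203 h⁻¹
e^(−kτ) = e^(−0.08203 × 14.0) = 0.3171
Accumulation ratio R = 1 / (1 − e^(−kτ)) = 1 / (1 − 0.3171) = 1.464
Steady-state peak = C₀ × R = 16.6 × 1.464 = 24.30 mg/L

24 mg/L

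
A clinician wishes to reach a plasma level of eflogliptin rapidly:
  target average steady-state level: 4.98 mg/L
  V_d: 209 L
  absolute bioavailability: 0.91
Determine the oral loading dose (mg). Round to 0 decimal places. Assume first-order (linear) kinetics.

LD = Css × Vd / F = 4.98 × 209 / 0.91 = 1144 mg

1144 mg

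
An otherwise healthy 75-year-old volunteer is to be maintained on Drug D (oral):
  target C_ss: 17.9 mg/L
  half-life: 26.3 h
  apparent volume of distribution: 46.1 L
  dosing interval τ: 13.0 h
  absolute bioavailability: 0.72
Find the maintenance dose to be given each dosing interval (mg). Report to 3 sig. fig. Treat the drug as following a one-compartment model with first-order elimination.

393 mg

k = ln2 / t½ = 0.693147 / 26.3 = 0.02636 h⁻¹
CL = k × Vd = 0.02636 × 46.1 = 1.215 L/h
At steady state, F × (Dose/τ) = Css × CL.
Dose = Css × CL × τ / F = 17.9 × 1.215 × 13.0 / 0.72 = 392.7 mg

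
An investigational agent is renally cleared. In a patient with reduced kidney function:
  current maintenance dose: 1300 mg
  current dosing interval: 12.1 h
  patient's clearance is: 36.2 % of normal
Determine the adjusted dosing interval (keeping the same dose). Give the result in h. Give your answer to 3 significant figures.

To keep the same average steady-state level, dosing rate must scale with clearance.
CL ratio = 36.2 / 100 = 0.3620
New interval (same dose) = 12.1 / 0.3620 = 33.43 h

33.4 h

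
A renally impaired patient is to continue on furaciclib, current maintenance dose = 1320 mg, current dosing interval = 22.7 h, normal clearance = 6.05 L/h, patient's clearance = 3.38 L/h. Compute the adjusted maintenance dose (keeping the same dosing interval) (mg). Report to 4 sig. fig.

737.5 mg

To keep the same average steady-state level, dosing rate must scale with clearance.
CL ratio = 3.38 / 6.05 = 0.5587
New dose (same interval) = 1320 × 0.5587 = 737.5 mg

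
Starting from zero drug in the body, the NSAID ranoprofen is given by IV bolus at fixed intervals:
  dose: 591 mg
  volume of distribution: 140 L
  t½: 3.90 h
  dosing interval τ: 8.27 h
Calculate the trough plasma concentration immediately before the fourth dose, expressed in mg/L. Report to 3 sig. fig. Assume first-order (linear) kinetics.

1.25 mg/L

C₀ per dose = Dose / Vd = 591 / 140 = 4.221 mg/L
k = ln2 / t½ = 0.693147 / 3.90 = 0.1777 h⁻¹
Fraction remaining after one interval: r = e^(−kτ) = e^(−0.1777 × 8.27) = 0.2300
Before dose 4, 3 doses have been given (aged 1τ, 2τ, 3τ).
C_trough = C₀ × (r + r² + … + r^3) = C₀ × r(1−r^3)/(1−r)
        = 4.221 × 0.2300 × (1 − 0.01217) / (1 − 0.2300) = 1.245 mg/L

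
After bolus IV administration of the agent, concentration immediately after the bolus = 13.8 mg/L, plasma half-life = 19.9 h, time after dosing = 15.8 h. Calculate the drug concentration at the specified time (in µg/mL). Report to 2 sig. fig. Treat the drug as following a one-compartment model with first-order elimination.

8.0 µg/mL

k = ln2 / t½ = 0.693147 / 19.9 = 0.03483 h⁻¹
C = C₀ · e^(−k·t) = 13.80 × e^(−0.03483 × 15.8)
  = 13.80 × 0.5768 = 7.960 mg/L
(7.960 mg/L = 7.960 µg/mL)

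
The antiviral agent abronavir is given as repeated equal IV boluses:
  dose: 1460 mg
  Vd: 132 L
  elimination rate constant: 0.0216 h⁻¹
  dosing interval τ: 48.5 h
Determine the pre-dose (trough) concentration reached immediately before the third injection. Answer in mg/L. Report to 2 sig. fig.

5.2 mg/L

C₀ per dose = Dose / Vd = 1460 / 132 = 11.06 mg/L
Fraction remaining after one interval: r = e^(−kτ) = e^(−0.02160 × 48.5) = 0.3508
Before dose 3, 2 doses have been given (aged 1τ, 2τ).
C_trough = C₀ × (r + r²) = 11.06 × (0.3508 + 0.1231) = 5.241 mg/L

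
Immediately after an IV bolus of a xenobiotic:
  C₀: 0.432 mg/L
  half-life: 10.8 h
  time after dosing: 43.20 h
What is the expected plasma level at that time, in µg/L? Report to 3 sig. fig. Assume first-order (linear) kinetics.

27.0 µg/L

k = ln2 / t½ = 0.693147 / 10.8 = 0.06418 h⁻¹
t / t½ = 43.20 / 10.8 = 4 half-lives
C = C₀ × (1/2)^4 = 0.4320 × 0.06250 = 0.02700 mg/L
Convert: 0.02700 mg/L × 1000 = 27.00 µg/L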